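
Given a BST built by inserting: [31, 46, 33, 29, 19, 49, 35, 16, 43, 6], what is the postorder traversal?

Tree insertion order: [31, 46, 33, 29, 19, 49, 35, 16, 43, 6]
Tree (level-order array): [31, 29, 46, 19, None, 33, 49, 16, None, None, 35, None, None, 6, None, None, 43]
Postorder traversal: [6, 16, 19, 29, 43, 35, 33, 49, 46, 31]


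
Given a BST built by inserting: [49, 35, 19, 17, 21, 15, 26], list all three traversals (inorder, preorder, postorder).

Tree insertion order: [49, 35, 19, 17, 21, 15, 26]
Tree (level-order array): [49, 35, None, 19, None, 17, 21, 15, None, None, 26]
Inorder (L, root, R): [15, 17, 19, 21, 26, 35, 49]
Preorder (root, L, R): [49, 35, 19, 17, 15, 21, 26]
Postorder (L, R, root): [15, 17, 26, 21, 19, 35, 49]


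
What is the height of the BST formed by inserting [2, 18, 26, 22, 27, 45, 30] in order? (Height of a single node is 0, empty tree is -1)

Insertion order: [2, 18, 26, 22, 27, 45, 30]
Tree (level-order array): [2, None, 18, None, 26, 22, 27, None, None, None, 45, 30]
Compute height bottom-up (empty subtree = -1):
  height(22) = 1 + max(-1, -1) = 0
  height(30) = 1 + max(-1, -1) = 0
  height(45) = 1 + max(0, -1) = 1
  height(27) = 1 + max(-1, 1) = 2
  height(26) = 1 + max(0, 2) = 3
  height(18) = 1 + max(-1, 3) = 4
  height(2) = 1 + max(-1, 4) = 5
Height = 5


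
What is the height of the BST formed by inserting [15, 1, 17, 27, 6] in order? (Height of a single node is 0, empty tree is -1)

Insertion order: [15, 1, 17, 27, 6]
Tree (level-order array): [15, 1, 17, None, 6, None, 27]
Compute height bottom-up (empty subtree = -1):
  height(6) = 1 + max(-1, -1) = 0
  height(1) = 1 + max(-1, 0) = 1
  height(27) = 1 + max(-1, -1) = 0
  height(17) = 1 + max(-1, 0) = 1
  height(15) = 1 + max(1, 1) = 2
Height = 2


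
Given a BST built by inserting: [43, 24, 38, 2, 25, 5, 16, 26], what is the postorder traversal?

Tree insertion order: [43, 24, 38, 2, 25, 5, 16, 26]
Tree (level-order array): [43, 24, None, 2, 38, None, 5, 25, None, None, 16, None, 26]
Postorder traversal: [16, 5, 2, 26, 25, 38, 24, 43]


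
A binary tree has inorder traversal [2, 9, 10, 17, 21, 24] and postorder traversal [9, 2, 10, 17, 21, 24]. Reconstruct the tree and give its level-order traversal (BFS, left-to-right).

Inorder:   [2, 9, 10, 17, 21, 24]
Postorder: [9, 2, 10, 17, 21, 24]
Algorithm: postorder visits root last, so walk postorder right-to-left;
each value is the root of the current inorder slice — split it at that
value, recurse on the right subtree first, then the left.
Recursive splits:
  root=24; inorder splits into left=[2, 9, 10, 17, 21], right=[]
  root=21; inorder splits into left=[2, 9, 10, 17], right=[]
  root=17; inorder splits into left=[2, 9, 10], right=[]
  root=10; inorder splits into left=[2, 9], right=[]
  root=2; inorder splits into left=[], right=[9]
  root=9; inorder splits into left=[], right=[]
Reconstructed level-order: [24, 21, 17, 10, 2, 9]


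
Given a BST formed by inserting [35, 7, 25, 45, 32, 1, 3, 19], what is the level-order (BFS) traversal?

Tree insertion order: [35, 7, 25, 45, 32, 1, 3, 19]
Tree (level-order array): [35, 7, 45, 1, 25, None, None, None, 3, 19, 32]
BFS from the root, enqueuing left then right child of each popped node:
  queue [35] -> pop 35, enqueue [7, 45], visited so far: [35]
  queue [7, 45] -> pop 7, enqueue [1, 25], visited so far: [35, 7]
  queue [45, 1, 25] -> pop 45, enqueue [none], visited so far: [35, 7, 45]
  queue [1, 25] -> pop 1, enqueue [3], visited so far: [35, 7, 45, 1]
  queue [25, 3] -> pop 25, enqueue [19, 32], visited so far: [35, 7, 45, 1, 25]
  queue [3, 19, 32] -> pop 3, enqueue [none], visited so far: [35, 7, 45, 1, 25, 3]
  queue [19, 32] -> pop 19, enqueue [none], visited so far: [35, 7, 45, 1, 25, 3, 19]
  queue [32] -> pop 32, enqueue [none], visited so far: [35, 7, 45, 1, 25, 3, 19, 32]
Result: [35, 7, 45, 1, 25, 3, 19, 32]


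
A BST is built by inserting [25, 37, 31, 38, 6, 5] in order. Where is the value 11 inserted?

Starting tree (level order): [25, 6, 37, 5, None, 31, 38]
Insertion path: 25 -> 6
Result: insert 11 as right child of 6
Final tree (level order): [25, 6, 37, 5, 11, 31, 38]


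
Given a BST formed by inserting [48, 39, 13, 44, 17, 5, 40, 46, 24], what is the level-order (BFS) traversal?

Tree insertion order: [48, 39, 13, 44, 17, 5, 40, 46, 24]
Tree (level-order array): [48, 39, None, 13, 44, 5, 17, 40, 46, None, None, None, 24]
BFS from the root, enqueuing left then right child of each popped node:
  queue [48] -> pop 48, enqueue [39], visited so far: [48]
  queue [39] -> pop 39, enqueue [13, 44], visited so far: [48, 39]
  queue [13, 44] -> pop 13, enqueue [5, 17], visited so far: [48, 39, 13]
  queue [44, 5, 17] -> pop 44, enqueue [40, 46], visited so far: [48, 39, 13, 44]
  queue [5, 17, 40, 46] -> pop 5, enqueue [none], visited so far: [48, 39, 13, 44, 5]
  queue [17, 40, 46] -> pop 17, enqueue [24], visited so far: [48, 39, 13, 44, 5, 17]
  queue [40, 46, 24] -> pop 40, enqueue [none], visited so far: [48, 39, 13, 44, 5, 17, 40]
  queue [46, 24] -> pop 46, enqueue [none], visited so far: [48, 39, 13, 44, 5, 17, 40, 46]
  queue [24] -> pop 24, enqueue [none], visited so far: [48, 39, 13, 44, 5, 17, 40, 46, 24]
Result: [48, 39, 13, 44, 5, 17, 40, 46, 24]


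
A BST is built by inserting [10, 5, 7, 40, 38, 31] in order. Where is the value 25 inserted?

Starting tree (level order): [10, 5, 40, None, 7, 38, None, None, None, 31]
Insertion path: 10 -> 40 -> 38 -> 31
Result: insert 25 as left child of 31
Final tree (level order): [10, 5, 40, None, 7, 38, None, None, None, 31, None, 25]


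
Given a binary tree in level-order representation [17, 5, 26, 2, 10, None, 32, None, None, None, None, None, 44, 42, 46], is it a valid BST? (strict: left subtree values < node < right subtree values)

Level-order array: [17, 5, 26, 2, 10, None, 32, None, None, None, None, None, 44, 42, 46]
Validate using subtree bounds (lo, hi): at each node, require lo < value < hi,
then recurse left with hi=value and right with lo=value.
Preorder trace (stopping at first violation):
  at node 17 with bounds (-inf, +inf): OK
  at node 5 with bounds (-inf, 17): OK
  at node 2 with bounds (-inf, 5): OK
  at node 10 with bounds (5, 17): OK
  at node 26 with bounds (17, +inf): OK
  at node 32 with bounds (26, +inf): OK
  at node 44 with bounds (32, +inf): OK
  at node 42 with bounds (32, 44): OK
  at node 46 with bounds (44, +inf): OK
No violation found at any node.
Result: Valid BST


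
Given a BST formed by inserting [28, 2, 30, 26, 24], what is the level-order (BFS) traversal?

Tree insertion order: [28, 2, 30, 26, 24]
Tree (level-order array): [28, 2, 30, None, 26, None, None, 24]
BFS from the root, enqueuing left then right child of each popped node:
  queue [28] -> pop 28, enqueue [2, 30], visited so far: [28]
  queue [2, 30] -> pop 2, enqueue [26], visited so far: [28, 2]
  queue [30, 26] -> pop 30, enqueue [none], visited so far: [28, 2, 30]
  queue [26] -> pop 26, enqueue [24], visited so far: [28, 2, 30, 26]
  queue [24] -> pop 24, enqueue [none], visited so far: [28, 2, 30, 26, 24]
Result: [28, 2, 30, 26, 24]


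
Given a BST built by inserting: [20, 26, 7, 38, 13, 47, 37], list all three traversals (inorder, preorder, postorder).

Tree insertion order: [20, 26, 7, 38, 13, 47, 37]
Tree (level-order array): [20, 7, 26, None, 13, None, 38, None, None, 37, 47]
Inorder (L, root, R): [7, 13, 20, 26, 37, 38, 47]
Preorder (root, L, R): [20, 7, 13, 26, 38, 37, 47]
Postorder (L, R, root): [13, 7, 37, 47, 38, 26, 20]


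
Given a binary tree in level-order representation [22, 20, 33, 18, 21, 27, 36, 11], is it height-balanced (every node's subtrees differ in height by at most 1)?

Tree (level-order array): [22, 20, 33, 18, 21, 27, 36, 11]
Definition: a tree is height-balanced if, at every node, |h(left) - h(right)| <= 1 (empty subtree has height -1).
Bottom-up per-node check:
  node 11: h_left=-1, h_right=-1, diff=0 [OK], height=0
  node 18: h_left=0, h_right=-1, diff=1 [OK], height=1
  node 21: h_left=-1, h_right=-1, diff=0 [OK], height=0
  node 20: h_left=1, h_right=0, diff=1 [OK], height=2
  node 27: h_left=-1, h_right=-1, diff=0 [OK], height=0
  node 36: h_left=-1, h_right=-1, diff=0 [OK], height=0
  node 33: h_left=0, h_right=0, diff=0 [OK], height=1
  node 22: h_left=2, h_right=1, diff=1 [OK], height=3
All nodes satisfy the balance condition.
Result: Balanced


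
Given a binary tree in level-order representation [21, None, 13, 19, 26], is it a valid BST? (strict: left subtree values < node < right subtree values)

Level-order array: [21, None, 13, 19, 26]
Validate using subtree bounds (lo, hi): at each node, require lo < value < hi,
then recurse left with hi=value and right with lo=value.
Preorder trace (stopping at first violation):
  at node 21 with bounds (-inf, +inf): OK
  at node 13 with bounds (21, +inf): VIOLATION
Node 13 violates its bound: not (21 < 13 < +inf).
Result: Not a valid BST


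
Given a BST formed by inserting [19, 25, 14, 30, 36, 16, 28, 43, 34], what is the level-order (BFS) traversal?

Tree insertion order: [19, 25, 14, 30, 36, 16, 28, 43, 34]
Tree (level-order array): [19, 14, 25, None, 16, None, 30, None, None, 28, 36, None, None, 34, 43]
BFS from the root, enqueuing left then right child of each popped node:
  queue [19] -> pop 19, enqueue [14, 25], visited so far: [19]
  queue [14, 25] -> pop 14, enqueue [16], visited so far: [19, 14]
  queue [25, 16] -> pop 25, enqueue [30], visited so far: [19, 14, 25]
  queue [16, 30] -> pop 16, enqueue [none], visited so far: [19, 14, 25, 16]
  queue [30] -> pop 30, enqueue [28, 36], visited so far: [19, 14, 25, 16, 30]
  queue [28, 36] -> pop 28, enqueue [none], visited so far: [19, 14, 25, 16, 30, 28]
  queue [36] -> pop 36, enqueue [34, 43], visited so far: [19, 14, 25, 16, 30, 28, 36]
  queue [34, 43] -> pop 34, enqueue [none], visited so far: [19, 14, 25, 16, 30, 28, 36, 34]
  queue [43] -> pop 43, enqueue [none], visited so far: [19, 14, 25, 16, 30, 28, 36, 34, 43]
Result: [19, 14, 25, 16, 30, 28, 36, 34, 43]


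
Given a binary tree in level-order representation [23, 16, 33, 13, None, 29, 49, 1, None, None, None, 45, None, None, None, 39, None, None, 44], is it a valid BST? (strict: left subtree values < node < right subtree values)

Level-order array: [23, 16, 33, 13, None, 29, 49, 1, None, None, None, 45, None, None, None, 39, None, None, 44]
Validate using subtree bounds (lo, hi): at each node, require lo < value < hi,
then recurse left with hi=value and right with lo=value.
Preorder trace (stopping at first violation):
  at node 23 with bounds (-inf, +inf): OK
  at node 16 with bounds (-inf, 23): OK
  at node 13 with bounds (-inf, 16): OK
  at node 1 with bounds (-inf, 13): OK
  at node 33 with bounds (23, +inf): OK
  at node 29 with bounds (23, 33): OK
  at node 49 with bounds (33, +inf): OK
  at node 45 with bounds (33, 49): OK
  at node 39 with bounds (33, 45): OK
  at node 44 with bounds (39, 45): OK
No violation found at any node.
Result: Valid BST


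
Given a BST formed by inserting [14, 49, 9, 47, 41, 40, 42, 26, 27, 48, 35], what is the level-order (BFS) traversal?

Tree insertion order: [14, 49, 9, 47, 41, 40, 42, 26, 27, 48, 35]
Tree (level-order array): [14, 9, 49, None, None, 47, None, 41, 48, 40, 42, None, None, 26, None, None, None, None, 27, None, 35]
BFS from the root, enqueuing left then right child of each popped node:
  queue [14] -> pop 14, enqueue [9, 49], visited so far: [14]
  queue [9, 49] -> pop 9, enqueue [none], visited so far: [14, 9]
  queue [49] -> pop 49, enqueue [47], visited so far: [14, 9, 49]
  queue [47] -> pop 47, enqueue [41, 48], visited so far: [14, 9, 49, 47]
  queue [41, 48] -> pop 41, enqueue [40, 42], visited so far: [14, 9, 49, 47, 41]
  queue [48, 40, 42] -> pop 48, enqueue [none], visited so far: [14, 9, 49, 47, 41, 48]
  queue [40, 42] -> pop 40, enqueue [26], visited so far: [14, 9, 49, 47, 41, 48, 40]
  queue [42, 26] -> pop 42, enqueue [none], visited so far: [14, 9, 49, 47, 41, 48, 40, 42]
  queue [26] -> pop 26, enqueue [27], visited so far: [14, 9, 49, 47, 41, 48, 40, 42, 26]
  queue [27] -> pop 27, enqueue [35], visited so far: [14, 9, 49, 47, 41, 48, 40, 42, 26, 27]
  queue [35] -> pop 35, enqueue [none], visited so far: [14, 9, 49, 47, 41, 48, 40, 42, 26, 27, 35]
Result: [14, 9, 49, 47, 41, 48, 40, 42, 26, 27, 35]


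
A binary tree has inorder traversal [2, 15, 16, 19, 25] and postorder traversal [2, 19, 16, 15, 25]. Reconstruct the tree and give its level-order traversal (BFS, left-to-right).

Inorder:   [2, 15, 16, 19, 25]
Postorder: [2, 19, 16, 15, 25]
Algorithm: postorder visits root last, so walk postorder right-to-left;
each value is the root of the current inorder slice — split it at that
value, recurse on the right subtree first, then the left.
Recursive splits:
  root=25; inorder splits into left=[2, 15, 16, 19], right=[]
  root=15; inorder splits into left=[2], right=[16, 19]
  root=16; inorder splits into left=[], right=[19]
  root=19; inorder splits into left=[], right=[]
  root=2; inorder splits into left=[], right=[]
Reconstructed level-order: [25, 15, 2, 16, 19]


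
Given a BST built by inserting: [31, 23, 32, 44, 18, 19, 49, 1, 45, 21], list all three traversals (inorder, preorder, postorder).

Tree insertion order: [31, 23, 32, 44, 18, 19, 49, 1, 45, 21]
Tree (level-order array): [31, 23, 32, 18, None, None, 44, 1, 19, None, 49, None, None, None, 21, 45]
Inorder (L, root, R): [1, 18, 19, 21, 23, 31, 32, 44, 45, 49]
Preorder (root, L, R): [31, 23, 18, 1, 19, 21, 32, 44, 49, 45]
Postorder (L, R, root): [1, 21, 19, 18, 23, 45, 49, 44, 32, 31]


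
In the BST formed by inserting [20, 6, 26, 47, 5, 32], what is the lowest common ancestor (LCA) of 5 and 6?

Tree insertion order: [20, 6, 26, 47, 5, 32]
Tree (level-order array): [20, 6, 26, 5, None, None, 47, None, None, 32]
In a BST, the LCA of p=5, q=6 is the first node v on the
root-to-leaf path with p <= v <= q (go left if both < v, right if both > v).
Walk from root:
  at 20: both 5 and 6 < 20, go left
  at 6: 5 <= 6 <= 6, this is the LCA
LCA = 6


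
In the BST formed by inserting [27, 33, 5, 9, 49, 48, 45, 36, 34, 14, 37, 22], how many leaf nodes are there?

Tree built from: [27, 33, 5, 9, 49, 48, 45, 36, 34, 14, 37, 22]
Tree (level-order array): [27, 5, 33, None, 9, None, 49, None, 14, 48, None, None, 22, 45, None, None, None, 36, None, 34, 37]
Rule: A leaf has 0 children.
Per-node child counts:
  node 27: 2 child(ren)
  node 5: 1 child(ren)
  node 9: 1 child(ren)
  node 14: 1 child(ren)
  node 22: 0 child(ren)
  node 33: 1 child(ren)
  node 49: 1 child(ren)
  node 48: 1 child(ren)
  node 45: 1 child(ren)
  node 36: 2 child(ren)
  node 34: 0 child(ren)
  node 37: 0 child(ren)
Matching nodes: [22, 34, 37]
Count of leaf nodes: 3


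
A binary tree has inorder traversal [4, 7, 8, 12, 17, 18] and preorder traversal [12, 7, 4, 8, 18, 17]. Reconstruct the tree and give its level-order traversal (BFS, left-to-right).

Inorder:  [4, 7, 8, 12, 17, 18]
Preorder: [12, 7, 4, 8, 18, 17]
Algorithm: preorder visits root first, so consume preorder in order;
for each root, split the current inorder slice at that value into
left-subtree inorder and right-subtree inorder, then recurse.
Recursive splits:
  root=12; inorder splits into left=[4, 7, 8], right=[17, 18]
  root=7; inorder splits into left=[4], right=[8]
  root=4; inorder splits into left=[], right=[]
  root=8; inorder splits into left=[], right=[]
  root=18; inorder splits into left=[17], right=[]
  root=17; inorder splits into left=[], right=[]
Reconstructed level-order: [12, 7, 18, 4, 8, 17]


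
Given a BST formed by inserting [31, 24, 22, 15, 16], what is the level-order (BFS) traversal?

Tree insertion order: [31, 24, 22, 15, 16]
Tree (level-order array): [31, 24, None, 22, None, 15, None, None, 16]
BFS from the root, enqueuing left then right child of each popped node:
  queue [31] -> pop 31, enqueue [24], visited so far: [31]
  queue [24] -> pop 24, enqueue [22], visited so far: [31, 24]
  queue [22] -> pop 22, enqueue [15], visited so far: [31, 24, 22]
  queue [15] -> pop 15, enqueue [16], visited so far: [31, 24, 22, 15]
  queue [16] -> pop 16, enqueue [none], visited so far: [31, 24, 22, 15, 16]
Result: [31, 24, 22, 15, 16]


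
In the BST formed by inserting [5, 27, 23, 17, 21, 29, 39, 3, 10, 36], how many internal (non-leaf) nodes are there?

Tree built from: [5, 27, 23, 17, 21, 29, 39, 3, 10, 36]
Tree (level-order array): [5, 3, 27, None, None, 23, 29, 17, None, None, 39, 10, 21, 36]
Rule: An internal node has at least one child.
Per-node child counts:
  node 5: 2 child(ren)
  node 3: 0 child(ren)
  node 27: 2 child(ren)
  node 23: 1 child(ren)
  node 17: 2 child(ren)
  node 10: 0 child(ren)
  node 21: 0 child(ren)
  node 29: 1 child(ren)
  node 39: 1 child(ren)
  node 36: 0 child(ren)
Matching nodes: [5, 27, 23, 17, 29, 39]
Count of internal (non-leaf) nodes: 6


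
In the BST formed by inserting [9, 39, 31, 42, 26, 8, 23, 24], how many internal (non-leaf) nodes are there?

Tree built from: [9, 39, 31, 42, 26, 8, 23, 24]
Tree (level-order array): [9, 8, 39, None, None, 31, 42, 26, None, None, None, 23, None, None, 24]
Rule: An internal node has at least one child.
Per-node child counts:
  node 9: 2 child(ren)
  node 8: 0 child(ren)
  node 39: 2 child(ren)
  node 31: 1 child(ren)
  node 26: 1 child(ren)
  node 23: 1 child(ren)
  node 24: 0 child(ren)
  node 42: 0 child(ren)
Matching nodes: [9, 39, 31, 26, 23]
Count of internal (non-leaf) nodes: 5


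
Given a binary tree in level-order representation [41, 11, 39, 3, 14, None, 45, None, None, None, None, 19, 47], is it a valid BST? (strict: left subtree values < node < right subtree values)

Level-order array: [41, 11, 39, 3, 14, None, 45, None, None, None, None, 19, 47]
Validate using subtree bounds (lo, hi): at each node, require lo < value < hi,
then recurse left with hi=value and right with lo=value.
Preorder trace (stopping at first violation):
  at node 41 with bounds (-inf, +inf): OK
  at node 11 with bounds (-inf, 41): OK
  at node 3 with bounds (-inf, 11): OK
  at node 14 with bounds (11, 41): OK
  at node 39 with bounds (41, +inf): VIOLATION
Node 39 violates its bound: not (41 < 39 < +inf).
Result: Not a valid BST


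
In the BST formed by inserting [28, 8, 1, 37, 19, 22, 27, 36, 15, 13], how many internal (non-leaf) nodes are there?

Tree built from: [28, 8, 1, 37, 19, 22, 27, 36, 15, 13]
Tree (level-order array): [28, 8, 37, 1, 19, 36, None, None, None, 15, 22, None, None, 13, None, None, 27]
Rule: An internal node has at least one child.
Per-node child counts:
  node 28: 2 child(ren)
  node 8: 2 child(ren)
  node 1: 0 child(ren)
  node 19: 2 child(ren)
  node 15: 1 child(ren)
  node 13: 0 child(ren)
  node 22: 1 child(ren)
  node 27: 0 child(ren)
  node 37: 1 child(ren)
  node 36: 0 child(ren)
Matching nodes: [28, 8, 19, 15, 22, 37]
Count of internal (non-leaf) nodes: 6


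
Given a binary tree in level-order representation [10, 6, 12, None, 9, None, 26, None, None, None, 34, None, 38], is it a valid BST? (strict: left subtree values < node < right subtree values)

Level-order array: [10, 6, 12, None, 9, None, 26, None, None, None, 34, None, 38]
Validate using subtree bounds (lo, hi): at each node, require lo < value < hi,
then recurse left with hi=value and right with lo=value.
Preorder trace (stopping at first violation):
  at node 10 with bounds (-inf, +inf): OK
  at node 6 with bounds (-inf, 10): OK
  at node 9 with bounds (6, 10): OK
  at node 12 with bounds (10, +inf): OK
  at node 26 with bounds (12, +inf): OK
  at node 34 with bounds (26, +inf): OK
  at node 38 with bounds (34, +inf): OK
No violation found at any node.
Result: Valid BST


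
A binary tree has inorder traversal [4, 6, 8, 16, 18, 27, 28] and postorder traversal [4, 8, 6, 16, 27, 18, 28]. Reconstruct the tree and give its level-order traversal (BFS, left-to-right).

Inorder:   [4, 6, 8, 16, 18, 27, 28]
Postorder: [4, 8, 6, 16, 27, 18, 28]
Algorithm: postorder visits root last, so walk postorder right-to-left;
each value is the root of the current inorder slice — split it at that
value, recurse on the right subtree first, then the left.
Recursive splits:
  root=28; inorder splits into left=[4, 6, 8, 16, 18, 27], right=[]
  root=18; inorder splits into left=[4, 6, 8, 16], right=[27]
  root=27; inorder splits into left=[], right=[]
  root=16; inorder splits into left=[4, 6, 8], right=[]
  root=6; inorder splits into left=[4], right=[8]
  root=8; inorder splits into left=[], right=[]
  root=4; inorder splits into left=[], right=[]
Reconstructed level-order: [28, 18, 16, 27, 6, 4, 8]


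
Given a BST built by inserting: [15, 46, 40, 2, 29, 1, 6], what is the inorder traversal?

Tree insertion order: [15, 46, 40, 2, 29, 1, 6]
Tree (level-order array): [15, 2, 46, 1, 6, 40, None, None, None, None, None, 29]
Inorder traversal: [1, 2, 6, 15, 29, 40, 46]


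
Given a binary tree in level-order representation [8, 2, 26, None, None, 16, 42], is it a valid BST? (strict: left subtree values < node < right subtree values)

Level-order array: [8, 2, 26, None, None, 16, 42]
Validate using subtree bounds (lo, hi): at each node, require lo < value < hi,
then recurse left with hi=value and right with lo=value.
Preorder trace (stopping at first violation):
  at node 8 with bounds (-inf, +inf): OK
  at node 2 with bounds (-inf, 8): OK
  at node 26 with bounds (8, +inf): OK
  at node 16 with bounds (8, 26): OK
  at node 42 with bounds (26, +inf): OK
No violation found at any node.
Result: Valid BST


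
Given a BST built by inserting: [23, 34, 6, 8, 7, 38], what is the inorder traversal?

Tree insertion order: [23, 34, 6, 8, 7, 38]
Tree (level-order array): [23, 6, 34, None, 8, None, 38, 7]
Inorder traversal: [6, 7, 8, 23, 34, 38]


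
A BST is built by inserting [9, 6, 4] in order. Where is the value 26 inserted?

Starting tree (level order): [9, 6, None, 4]
Insertion path: 9
Result: insert 26 as right child of 9
Final tree (level order): [9, 6, 26, 4]


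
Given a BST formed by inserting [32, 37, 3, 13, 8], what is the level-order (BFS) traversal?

Tree insertion order: [32, 37, 3, 13, 8]
Tree (level-order array): [32, 3, 37, None, 13, None, None, 8]
BFS from the root, enqueuing left then right child of each popped node:
  queue [32] -> pop 32, enqueue [3, 37], visited so far: [32]
  queue [3, 37] -> pop 3, enqueue [13], visited so far: [32, 3]
  queue [37, 13] -> pop 37, enqueue [none], visited so far: [32, 3, 37]
  queue [13] -> pop 13, enqueue [8], visited so far: [32, 3, 37, 13]
  queue [8] -> pop 8, enqueue [none], visited so far: [32, 3, 37, 13, 8]
Result: [32, 3, 37, 13, 8]


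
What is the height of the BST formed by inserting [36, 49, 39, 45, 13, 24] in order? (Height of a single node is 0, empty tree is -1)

Insertion order: [36, 49, 39, 45, 13, 24]
Tree (level-order array): [36, 13, 49, None, 24, 39, None, None, None, None, 45]
Compute height bottom-up (empty subtree = -1):
  height(24) = 1 + max(-1, -1) = 0
  height(13) = 1 + max(-1, 0) = 1
  height(45) = 1 + max(-1, -1) = 0
  height(39) = 1 + max(-1, 0) = 1
  height(49) = 1 + max(1, -1) = 2
  height(36) = 1 + max(1, 2) = 3
Height = 3


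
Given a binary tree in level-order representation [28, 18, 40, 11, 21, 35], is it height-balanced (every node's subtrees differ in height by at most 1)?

Tree (level-order array): [28, 18, 40, 11, 21, 35]
Definition: a tree is height-balanced if, at every node, |h(left) - h(right)| <= 1 (empty subtree has height -1).
Bottom-up per-node check:
  node 11: h_left=-1, h_right=-1, diff=0 [OK], height=0
  node 21: h_left=-1, h_right=-1, diff=0 [OK], height=0
  node 18: h_left=0, h_right=0, diff=0 [OK], height=1
  node 35: h_left=-1, h_right=-1, diff=0 [OK], height=0
  node 40: h_left=0, h_right=-1, diff=1 [OK], height=1
  node 28: h_left=1, h_right=1, diff=0 [OK], height=2
All nodes satisfy the balance condition.
Result: Balanced


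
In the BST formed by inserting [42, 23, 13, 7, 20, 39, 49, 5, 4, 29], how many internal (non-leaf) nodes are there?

Tree built from: [42, 23, 13, 7, 20, 39, 49, 5, 4, 29]
Tree (level-order array): [42, 23, 49, 13, 39, None, None, 7, 20, 29, None, 5, None, None, None, None, None, 4]
Rule: An internal node has at least one child.
Per-node child counts:
  node 42: 2 child(ren)
  node 23: 2 child(ren)
  node 13: 2 child(ren)
  node 7: 1 child(ren)
  node 5: 1 child(ren)
  node 4: 0 child(ren)
  node 20: 0 child(ren)
  node 39: 1 child(ren)
  node 29: 0 child(ren)
  node 49: 0 child(ren)
Matching nodes: [42, 23, 13, 7, 5, 39]
Count of internal (non-leaf) nodes: 6


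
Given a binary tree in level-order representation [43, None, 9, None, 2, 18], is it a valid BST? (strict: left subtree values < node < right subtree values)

Level-order array: [43, None, 9, None, 2, 18]
Validate using subtree bounds (lo, hi): at each node, require lo < value < hi,
then recurse left with hi=value and right with lo=value.
Preorder trace (stopping at first violation):
  at node 43 with bounds (-inf, +inf): OK
  at node 9 with bounds (43, +inf): VIOLATION
Node 9 violates its bound: not (43 < 9 < +inf).
Result: Not a valid BST


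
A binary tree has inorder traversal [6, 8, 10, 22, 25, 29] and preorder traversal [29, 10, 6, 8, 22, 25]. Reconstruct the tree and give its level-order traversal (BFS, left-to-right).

Inorder:  [6, 8, 10, 22, 25, 29]
Preorder: [29, 10, 6, 8, 22, 25]
Algorithm: preorder visits root first, so consume preorder in order;
for each root, split the current inorder slice at that value into
left-subtree inorder and right-subtree inorder, then recurse.
Recursive splits:
  root=29; inorder splits into left=[6, 8, 10, 22, 25], right=[]
  root=10; inorder splits into left=[6, 8], right=[22, 25]
  root=6; inorder splits into left=[], right=[8]
  root=8; inorder splits into left=[], right=[]
  root=22; inorder splits into left=[], right=[25]
  root=25; inorder splits into left=[], right=[]
Reconstructed level-order: [29, 10, 6, 22, 8, 25]


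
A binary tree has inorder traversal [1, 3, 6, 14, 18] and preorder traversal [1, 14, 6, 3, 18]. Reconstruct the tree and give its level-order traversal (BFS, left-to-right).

Inorder:  [1, 3, 6, 14, 18]
Preorder: [1, 14, 6, 3, 18]
Algorithm: preorder visits root first, so consume preorder in order;
for each root, split the current inorder slice at that value into
left-subtree inorder and right-subtree inorder, then recurse.
Recursive splits:
  root=1; inorder splits into left=[], right=[3, 6, 14, 18]
  root=14; inorder splits into left=[3, 6], right=[18]
  root=6; inorder splits into left=[3], right=[]
  root=3; inorder splits into left=[], right=[]
  root=18; inorder splits into left=[], right=[]
Reconstructed level-order: [1, 14, 6, 18, 3]


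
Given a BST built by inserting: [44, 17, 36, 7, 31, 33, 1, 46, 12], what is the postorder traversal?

Tree insertion order: [44, 17, 36, 7, 31, 33, 1, 46, 12]
Tree (level-order array): [44, 17, 46, 7, 36, None, None, 1, 12, 31, None, None, None, None, None, None, 33]
Postorder traversal: [1, 12, 7, 33, 31, 36, 17, 46, 44]


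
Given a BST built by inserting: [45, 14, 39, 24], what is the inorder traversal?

Tree insertion order: [45, 14, 39, 24]
Tree (level-order array): [45, 14, None, None, 39, 24]
Inorder traversal: [14, 24, 39, 45]


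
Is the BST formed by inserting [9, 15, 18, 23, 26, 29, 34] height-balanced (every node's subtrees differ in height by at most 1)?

Tree (level-order array): [9, None, 15, None, 18, None, 23, None, 26, None, 29, None, 34]
Definition: a tree is height-balanced if, at every node, |h(left) - h(right)| <= 1 (empty subtree has height -1).
Bottom-up per-node check:
  node 34: h_left=-1, h_right=-1, diff=0 [OK], height=0
  node 29: h_left=-1, h_right=0, diff=1 [OK], height=1
  node 26: h_left=-1, h_right=1, diff=2 [FAIL (|-1-1|=2 > 1)], height=2
  node 23: h_left=-1, h_right=2, diff=3 [FAIL (|-1-2|=3 > 1)], height=3
  node 18: h_left=-1, h_right=3, diff=4 [FAIL (|-1-3|=4 > 1)], height=4
  node 15: h_left=-1, h_right=4, diff=5 [FAIL (|-1-4|=5 > 1)], height=5
  node 9: h_left=-1, h_right=5, diff=6 [FAIL (|-1-5|=6 > 1)], height=6
Node 26 violates the condition: |-1 - 1| = 2 > 1.
Result: Not balanced


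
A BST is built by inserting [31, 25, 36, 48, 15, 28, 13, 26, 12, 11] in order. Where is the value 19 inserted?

Starting tree (level order): [31, 25, 36, 15, 28, None, 48, 13, None, 26, None, None, None, 12, None, None, None, 11]
Insertion path: 31 -> 25 -> 15
Result: insert 19 as right child of 15
Final tree (level order): [31, 25, 36, 15, 28, None, 48, 13, 19, 26, None, None, None, 12, None, None, None, None, None, 11]


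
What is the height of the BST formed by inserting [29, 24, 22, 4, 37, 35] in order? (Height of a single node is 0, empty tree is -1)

Insertion order: [29, 24, 22, 4, 37, 35]
Tree (level-order array): [29, 24, 37, 22, None, 35, None, 4]
Compute height bottom-up (empty subtree = -1):
  height(4) = 1 + max(-1, -1) = 0
  height(22) = 1 + max(0, -1) = 1
  height(24) = 1 + max(1, -1) = 2
  height(35) = 1 + max(-1, -1) = 0
  height(37) = 1 + max(0, -1) = 1
  height(29) = 1 + max(2, 1) = 3
Height = 3


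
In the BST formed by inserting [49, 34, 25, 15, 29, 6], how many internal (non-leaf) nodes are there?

Tree built from: [49, 34, 25, 15, 29, 6]
Tree (level-order array): [49, 34, None, 25, None, 15, 29, 6]
Rule: An internal node has at least one child.
Per-node child counts:
  node 49: 1 child(ren)
  node 34: 1 child(ren)
  node 25: 2 child(ren)
  node 15: 1 child(ren)
  node 6: 0 child(ren)
  node 29: 0 child(ren)
Matching nodes: [49, 34, 25, 15]
Count of internal (non-leaf) nodes: 4


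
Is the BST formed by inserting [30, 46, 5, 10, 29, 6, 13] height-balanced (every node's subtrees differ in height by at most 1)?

Tree (level-order array): [30, 5, 46, None, 10, None, None, 6, 29, None, None, 13]
Definition: a tree is height-balanced if, at every node, |h(left) - h(right)| <= 1 (empty subtree has height -1).
Bottom-up per-node check:
  node 6: h_left=-1, h_right=-1, diff=0 [OK], height=0
  node 13: h_left=-1, h_right=-1, diff=0 [OK], height=0
  node 29: h_left=0, h_right=-1, diff=1 [OK], height=1
  node 10: h_left=0, h_right=1, diff=1 [OK], height=2
  node 5: h_left=-1, h_right=2, diff=3 [FAIL (|-1-2|=3 > 1)], height=3
  node 46: h_left=-1, h_right=-1, diff=0 [OK], height=0
  node 30: h_left=3, h_right=0, diff=3 [FAIL (|3-0|=3 > 1)], height=4
Node 5 violates the condition: |-1 - 2| = 3 > 1.
Result: Not balanced


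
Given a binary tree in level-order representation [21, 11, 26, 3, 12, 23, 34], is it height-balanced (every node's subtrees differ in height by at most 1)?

Tree (level-order array): [21, 11, 26, 3, 12, 23, 34]
Definition: a tree is height-balanced if, at every node, |h(left) - h(right)| <= 1 (empty subtree has height -1).
Bottom-up per-node check:
  node 3: h_left=-1, h_right=-1, diff=0 [OK], height=0
  node 12: h_left=-1, h_right=-1, diff=0 [OK], height=0
  node 11: h_left=0, h_right=0, diff=0 [OK], height=1
  node 23: h_left=-1, h_right=-1, diff=0 [OK], height=0
  node 34: h_left=-1, h_right=-1, diff=0 [OK], height=0
  node 26: h_left=0, h_right=0, diff=0 [OK], height=1
  node 21: h_left=1, h_right=1, diff=0 [OK], height=2
All nodes satisfy the balance condition.
Result: Balanced


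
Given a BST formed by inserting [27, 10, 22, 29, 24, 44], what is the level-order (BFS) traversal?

Tree insertion order: [27, 10, 22, 29, 24, 44]
Tree (level-order array): [27, 10, 29, None, 22, None, 44, None, 24]
BFS from the root, enqueuing left then right child of each popped node:
  queue [27] -> pop 27, enqueue [10, 29], visited so far: [27]
  queue [10, 29] -> pop 10, enqueue [22], visited so far: [27, 10]
  queue [29, 22] -> pop 29, enqueue [44], visited so far: [27, 10, 29]
  queue [22, 44] -> pop 22, enqueue [24], visited so far: [27, 10, 29, 22]
  queue [44, 24] -> pop 44, enqueue [none], visited so far: [27, 10, 29, 22, 44]
  queue [24] -> pop 24, enqueue [none], visited so far: [27, 10, 29, 22, 44, 24]
Result: [27, 10, 29, 22, 44, 24]


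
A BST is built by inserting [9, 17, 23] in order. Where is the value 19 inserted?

Starting tree (level order): [9, None, 17, None, 23]
Insertion path: 9 -> 17 -> 23
Result: insert 19 as left child of 23
Final tree (level order): [9, None, 17, None, 23, 19]


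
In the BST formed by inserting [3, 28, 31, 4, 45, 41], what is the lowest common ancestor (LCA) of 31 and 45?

Tree insertion order: [3, 28, 31, 4, 45, 41]
Tree (level-order array): [3, None, 28, 4, 31, None, None, None, 45, 41]
In a BST, the LCA of p=31, q=45 is the first node v on the
root-to-leaf path with p <= v <= q (go left if both < v, right if both > v).
Walk from root:
  at 3: both 31 and 45 > 3, go right
  at 28: both 31 and 45 > 28, go right
  at 31: 31 <= 31 <= 45, this is the LCA
LCA = 31


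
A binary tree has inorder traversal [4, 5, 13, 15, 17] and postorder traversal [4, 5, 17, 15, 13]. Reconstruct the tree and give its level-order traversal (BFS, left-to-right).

Inorder:   [4, 5, 13, 15, 17]
Postorder: [4, 5, 17, 15, 13]
Algorithm: postorder visits root last, so walk postorder right-to-left;
each value is the root of the current inorder slice — split it at that
value, recurse on the right subtree first, then the left.
Recursive splits:
  root=13; inorder splits into left=[4, 5], right=[15, 17]
  root=15; inorder splits into left=[], right=[17]
  root=17; inorder splits into left=[], right=[]
  root=5; inorder splits into left=[4], right=[]
  root=4; inorder splits into left=[], right=[]
Reconstructed level-order: [13, 5, 15, 4, 17]


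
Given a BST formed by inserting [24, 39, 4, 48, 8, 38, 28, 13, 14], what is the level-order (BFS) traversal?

Tree insertion order: [24, 39, 4, 48, 8, 38, 28, 13, 14]
Tree (level-order array): [24, 4, 39, None, 8, 38, 48, None, 13, 28, None, None, None, None, 14]
BFS from the root, enqueuing left then right child of each popped node:
  queue [24] -> pop 24, enqueue [4, 39], visited so far: [24]
  queue [4, 39] -> pop 4, enqueue [8], visited so far: [24, 4]
  queue [39, 8] -> pop 39, enqueue [38, 48], visited so far: [24, 4, 39]
  queue [8, 38, 48] -> pop 8, enqueue [13], visited so far: [24, 4, 39, 8]
  queue [38, 48, 13] -> pop 38, enqueue [28], visited so far: [24, 4, 39, 8, 38]
  queue [48, 13, 28] -> pop 48, enqueue [none], visited so far: [24, 4, 39, 8, 38, 48]
  queue [13, 28] -> pop 13, enqueue [14], visited so far: [24, 4, 39, 8, 38, 48, 13]
  queue [28, 14] -> pop 28, enqueue [none], visited so far: [24, 4, 39, 8, 38, 48, 13, 28]
  queue [14] -> pop 14, enqueue [none], visited so far: [24, 4, 39, 8, 38, 48, 13, 28, 14]
Result: [24, 4, 39, 8, 38, 48, 13, 28, 14]


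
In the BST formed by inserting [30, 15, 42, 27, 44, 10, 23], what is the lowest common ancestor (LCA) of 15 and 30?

Tree insertion order: [30, 15, 42, 27, 44, 10, 23]
Tree (level-order array): [30, 15, 42, 10, 27, None, 44, None, None, 23]
In a BST, the LCA of p=15, q=30 is the first node v on the
root-to-leaf path with p <= v <= q (go left if both < v, right if both > v).
Walk from root:
  at 30: 15 <= 30 <= 30, this is the LCA
LCA = 30


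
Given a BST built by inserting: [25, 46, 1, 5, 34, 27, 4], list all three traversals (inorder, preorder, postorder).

Tree insertion order: [25, 46, 1, 5, 34, 27, 4]
Tree (level-order array): [25, 1, 46, None, 5, 34, None, 4, None, 27]
Inorder (L, root, R): [1, 4, 5, 25, 27, 34, 46]
Preorder (root, L, R): [25, 1, 5, 4, 46, 34, 27]
Postorder (L, R, root): [4, 5, 1, 27, 34, 46, 25]


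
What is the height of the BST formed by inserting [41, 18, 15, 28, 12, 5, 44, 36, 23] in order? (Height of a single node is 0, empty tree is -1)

Insertion order: [41, 18, 15, 28, 12, 5, 44, 36, 23]
Tree (level-order array): [41, 18, 44, 15, 28, None, None, 12, None, 23, 36, 5]
Compute height bottom-up (empty subtree = -1):
  height(5) = 1 + max(-1, -1) = 0
  height(12) = 1 + max(0, -1) = 1
  height(15) = 1 + max(1, -1) = 2
  height(23) = 1 + max(-1, -1) = 0
  height(36) = 1 + max(-1, -1) = 0
  height(28) = 1 + max(0, 0) = 1
  height(18) = 1 + max(2, 1) = 3
  height(44) = 1 + max(-1, -1) = 0
  height(41) = 1 + max(3, 0) = 4
Height = 4


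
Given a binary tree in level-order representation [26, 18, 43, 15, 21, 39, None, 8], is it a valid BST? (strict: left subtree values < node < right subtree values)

Level-order array: [26, 18, 43, 15, 21, 39, None, 8]
Validate using subtree bounds (lo, hi): at each node, require lo < value < hi,
then recurse left with hi=value and right with lo=value.
Preorder trace (stopping at first violation):
  at node 26 with bounds (-inf, +inf): OK
  at node 18 with bounds (-inf, 26): OK
  at node 15 with bounds (-inf, 18): OK
  at node 8 with bounds (-inf, 15): OK
  at node 21 with bounds (18, 26): OK
  at node 43 with bounds (26, +inf): OK
  at node 39 with bounds (26, 43): OK
No violation found at any node.
Result: Valid BST


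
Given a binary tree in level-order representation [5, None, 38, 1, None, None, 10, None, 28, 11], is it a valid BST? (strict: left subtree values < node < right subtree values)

Level-order array: [5, None, 38, 1, None, None, 10, None, 28, 11]
Validate using subtree bounds (lo, hi): at each node, require lo < value < hi,
then recurse left with hi=value and right with lo=value.
Preorder trace (stopping at first violation):
  at node 5 with bounds (-inf, +inf): OK
  at node 38 with bounds (5, +inf): OK
  at node 1 with bounds (5, 38): VIOLATION
Node 1 violates its bound: not (5 < 1 < 38).
Result: Not a valid BST


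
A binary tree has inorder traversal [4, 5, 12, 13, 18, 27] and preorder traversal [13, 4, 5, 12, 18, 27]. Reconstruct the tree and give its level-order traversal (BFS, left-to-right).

Inorder:  [4, 5, 12, 13, 18, 27]
Preorder: [13, 4, 5, 12, 18, 27]
Algorithm: preorder visits root first, so consume preorder in order;
for each root, split the current inorder slice at that value into
left-subtree inorder and right-subtree inorder, then recurse.
Recursive splits:
  root=13; inorder splits into left=[4, 5, 12], right=[18, 27]
  root=4; inorder splits into left=[], right=[5, 12]
  root=5; inorder splits into left=[], right=[12]
  root=12; inorder splits into left=[], right=[]
  root=18; inorder splits into left=[], right=[27]
  root=27; inorder splits into left=[], right=[]
Reconstructed level-order: [13, 4, 18, 5, 27, 12]


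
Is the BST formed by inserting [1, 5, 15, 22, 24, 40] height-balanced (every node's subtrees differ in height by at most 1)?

Tree (level-order array): [1, None, 5, None, 15, None, 22, None, 24, None, 40]
Definition: a tree is height-balanced if, at every node, |h(left) - h(right)| <= 1 (empty subtree has height -1).
Bottom-up per-node check:
  node 40: h_left=-1, h_right=-1, diff=0 [OK], height=0
  node 24: h_left=-1, h_right=0, diff=1 [OK], height=1
  node 22: h_left=-1, h_right=1, diff=2 [FAIL (|-1-1|=2 > 1)], height=2
  node 15: h_left=-1, h_right=2, diff=3 [FAIL (|-1-2|=3 > 1)], height=3
  node 5: h_left=-1, h_right=3, diff=4 [FAIL (|-1-3|=4 > 1)], height=4
  node 1: h_left=-1, h_right=4, diff=5 [FAIL (|-1-4|=5 > 1)], height=5
Node 22 violates the condition: |-1 - 1| = 2 > 1.
Result: Not balanced


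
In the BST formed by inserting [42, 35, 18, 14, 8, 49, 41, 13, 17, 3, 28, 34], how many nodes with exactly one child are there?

Tree built from: [42, 35, 18, 14, 8, 49, 41, 13, 17, 3, 28, 34]
Tree (level-order array): [42, 35, 49, 18, 41, None, None, 14, 28, None, None, 8, 17, None, 34, 3, 13]
Rule: These are nodes with exactly 1 non-null child.
Per-node child counts:
  node 42: 2 child(ren)
  node 35: 2 child(ren)
  node 18: 2 child(ren)
  node 14: 2 child(ren)
  node 8: 2 child(ren)
  node 3: 0 child(ren)
  node 13: 0 child(ren)
  node 17: 0 child(ren)
  node 28: 1 child(ren)
  node 34: 0 child(ren)
  node 41: 0 child(ren)
  node 49: 0 child(ren)
Matching nodes: [28]
Count of nodes with exactly one child: 1


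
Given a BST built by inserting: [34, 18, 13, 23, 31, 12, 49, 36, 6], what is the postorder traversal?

Tree insertion order: [34, 18, 13, 23, 31, 12, 49, 36, 6]
Tree (level-order array): [34, 18, 49, 13, 23, 36, None, 12, None, None, 31, None, None, 6]
Postorder traversal: [6, 12, 13, 31, 23, 18, 36, 49, 34]
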